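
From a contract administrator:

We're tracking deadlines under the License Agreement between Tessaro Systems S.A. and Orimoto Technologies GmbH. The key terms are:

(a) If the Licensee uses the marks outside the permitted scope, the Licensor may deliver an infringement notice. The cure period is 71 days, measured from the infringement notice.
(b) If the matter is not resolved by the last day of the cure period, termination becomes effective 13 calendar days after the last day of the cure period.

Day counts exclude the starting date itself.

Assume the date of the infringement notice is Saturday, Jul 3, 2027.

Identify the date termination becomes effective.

The last day of the cure period: Jul 3, 2027 + 71 days = Sep 12, 2027.
The date termination becomes effective: Sep 12, 2027 + 13 days = Sep 25, 2027.

Sep 25, 2027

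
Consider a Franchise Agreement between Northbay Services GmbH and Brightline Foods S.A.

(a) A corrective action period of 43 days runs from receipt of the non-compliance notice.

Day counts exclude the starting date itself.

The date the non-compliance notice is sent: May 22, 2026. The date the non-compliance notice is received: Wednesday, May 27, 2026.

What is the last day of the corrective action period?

Adding 43 calendar days to May 27, 2026 gives Jul 9, 2026, which is the last day of the corrective action period.

Jul 9, 2026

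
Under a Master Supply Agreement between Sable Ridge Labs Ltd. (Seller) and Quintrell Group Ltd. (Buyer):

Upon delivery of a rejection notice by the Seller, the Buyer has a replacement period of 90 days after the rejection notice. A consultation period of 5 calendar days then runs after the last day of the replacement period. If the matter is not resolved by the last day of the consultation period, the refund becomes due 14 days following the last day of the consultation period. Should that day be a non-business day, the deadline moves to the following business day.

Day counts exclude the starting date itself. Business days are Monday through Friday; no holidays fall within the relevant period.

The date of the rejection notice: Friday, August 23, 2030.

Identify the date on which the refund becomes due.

December 10, 2030

Adding 90 calendar days to August 23, 2030 gives November 21, 2030, which is the last day of the replacement period.
The last day of the consultation period: 5 calendar days after November 21, 2030 is November 26, 2030.
Adding 14 calendar days to November 26, 2030 gives December 10, 2030, which is the date on which the refund becomes due. December 10, 2030 is a Tuesday, so no roll-forward applies.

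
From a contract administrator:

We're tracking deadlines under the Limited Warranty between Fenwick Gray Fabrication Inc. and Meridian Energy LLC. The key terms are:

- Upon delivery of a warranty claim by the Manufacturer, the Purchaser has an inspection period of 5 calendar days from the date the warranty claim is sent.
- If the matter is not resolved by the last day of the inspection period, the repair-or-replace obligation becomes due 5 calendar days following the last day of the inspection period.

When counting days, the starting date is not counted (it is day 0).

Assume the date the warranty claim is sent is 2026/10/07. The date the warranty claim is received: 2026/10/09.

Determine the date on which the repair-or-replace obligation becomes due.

The last day of the inspection period: 2026/10/07 + 5 days = 2026/10/12.
Adding 5 calendar days to 2026/10/12 gives 2026/10/17, which is the date on which the repair-or-replace obligation becomes due.

2026/10/17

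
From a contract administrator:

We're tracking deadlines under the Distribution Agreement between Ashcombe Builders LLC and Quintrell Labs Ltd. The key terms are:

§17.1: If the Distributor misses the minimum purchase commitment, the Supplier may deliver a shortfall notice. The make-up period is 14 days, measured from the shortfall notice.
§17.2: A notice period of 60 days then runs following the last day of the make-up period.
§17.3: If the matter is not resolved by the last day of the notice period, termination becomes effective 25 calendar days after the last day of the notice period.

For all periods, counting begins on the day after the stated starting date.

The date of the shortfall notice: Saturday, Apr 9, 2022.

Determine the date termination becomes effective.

Jul 17, 2022

The last day of the make-up period: Apr 9, 2022 + 14 days = Apr 23, 2022.
Adding 60 calendar days to Apr 23, 2022 gives Jun 22, 2022, which is the last day of the notice period.
The date termination becomes effective: 25 calendar days after Jun 22, 2022 is Jul 17, 2022.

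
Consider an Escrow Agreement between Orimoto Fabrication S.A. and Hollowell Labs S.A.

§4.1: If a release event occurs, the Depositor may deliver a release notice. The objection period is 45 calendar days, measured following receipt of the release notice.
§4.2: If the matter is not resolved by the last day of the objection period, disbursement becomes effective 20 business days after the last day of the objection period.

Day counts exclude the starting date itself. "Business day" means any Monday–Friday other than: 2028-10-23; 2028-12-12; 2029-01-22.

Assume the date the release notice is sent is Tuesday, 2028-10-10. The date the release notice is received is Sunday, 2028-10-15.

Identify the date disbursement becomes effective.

2028-12-28

The last day of the objection period: 2028-10-15 + 45 days = 2028-11-29.
From Wednesday, 2028-11-29, 20 business days (Nov 30, Dec 1, Dec 4, Dec 5, …, Dec 26, Dec 27, Dec 28, skipping weekends and the listed holiday on Dec 12) brings us to Thursday, 2028-12-28, which is the date disbursement becomes effective.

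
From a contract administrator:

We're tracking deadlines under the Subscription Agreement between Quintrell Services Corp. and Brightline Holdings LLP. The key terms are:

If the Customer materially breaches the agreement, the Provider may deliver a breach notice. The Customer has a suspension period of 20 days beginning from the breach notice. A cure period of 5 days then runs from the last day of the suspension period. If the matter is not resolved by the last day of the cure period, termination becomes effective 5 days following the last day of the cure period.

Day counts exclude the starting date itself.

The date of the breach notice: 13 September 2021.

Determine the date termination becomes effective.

Adding 20 calendar days to 13 September 2021 gives 3 October 2021, which is the last day of the suspension period.
Adding 5 calendar days to 3 October 2021 gives 8 October 2021, which is the last day of the cure period.
Adding 5 calendar days to 8 October 2021 gives 13 October 2021, which is the date termination becomes effective.

13 October 2021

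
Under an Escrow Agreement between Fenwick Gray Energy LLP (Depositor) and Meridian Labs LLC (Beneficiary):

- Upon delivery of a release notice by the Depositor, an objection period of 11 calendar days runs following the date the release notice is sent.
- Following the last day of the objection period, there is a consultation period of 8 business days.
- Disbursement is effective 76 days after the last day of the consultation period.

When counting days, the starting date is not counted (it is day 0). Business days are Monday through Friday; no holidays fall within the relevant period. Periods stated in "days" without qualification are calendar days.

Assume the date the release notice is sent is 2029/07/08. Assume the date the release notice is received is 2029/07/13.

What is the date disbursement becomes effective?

2029/10/15

The last day of the objection period: 2029/07/08 + 11 days = 2029/07/19.
From Thursday, 2029/07/19, 8 business days (Jul 20, Jul 23, Jul 24, Jul 25, Jul 26, Jul 27, Jul 30, Jul 31, skipping weekends) brings us to Tuesday, 2029/07/31, which is the last day of the consultation period.
The date disbursement becomes effective: 2029/07/31 + 76 days = 2029/10/15.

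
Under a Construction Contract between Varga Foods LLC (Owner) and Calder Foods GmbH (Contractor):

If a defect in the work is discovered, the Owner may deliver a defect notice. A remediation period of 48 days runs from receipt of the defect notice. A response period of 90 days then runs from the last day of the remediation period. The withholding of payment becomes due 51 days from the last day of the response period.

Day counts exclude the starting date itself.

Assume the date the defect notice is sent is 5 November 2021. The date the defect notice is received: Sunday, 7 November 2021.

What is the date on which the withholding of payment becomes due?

15 May 2022

The last day of the remediation period: 7 November 2021 + 48 days = 25 December 2021.
The last day of the response period: 25 December 2021 + 90 days = 25 March 2022.
The date on which the withholding of payment becomes due: 51 calendar days after 25 March 2022 is 15 May 2022.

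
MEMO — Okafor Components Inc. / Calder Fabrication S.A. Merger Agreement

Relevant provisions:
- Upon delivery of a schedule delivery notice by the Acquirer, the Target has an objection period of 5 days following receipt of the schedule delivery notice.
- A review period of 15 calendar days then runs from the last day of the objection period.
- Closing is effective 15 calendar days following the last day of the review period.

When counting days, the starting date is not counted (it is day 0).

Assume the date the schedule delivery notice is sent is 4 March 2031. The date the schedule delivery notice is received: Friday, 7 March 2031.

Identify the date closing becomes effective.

The last day of the objection period: 7 March 2031 + 5 days = 12 March 2031.
The last day of the review period: 12 March 2031 + 15 days = 27 March 2031.
Adding 15 calendar days to 27 March 2031 gives 11 April 2031, which is the date closing becomes effective.

11 April 2031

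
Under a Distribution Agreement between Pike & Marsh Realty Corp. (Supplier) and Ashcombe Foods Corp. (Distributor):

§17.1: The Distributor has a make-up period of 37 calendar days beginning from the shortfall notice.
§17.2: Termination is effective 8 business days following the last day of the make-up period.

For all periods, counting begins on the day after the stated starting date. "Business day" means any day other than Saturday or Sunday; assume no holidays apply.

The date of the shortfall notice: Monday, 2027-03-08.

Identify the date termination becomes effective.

Adding 37 calendar days to 2027-03-08 gives 2027-04-14, which is the last day of the make-up period.
From Wednesday, 2027-04-14, 8 business days (Apr 15, Apr 16, Apr 19, Apr 20, Apr 21, Apr 22, Apr 23, Apr 26, skipping weekends) brings us to Monday, 2027-04-26, which is the date termination becomes effective.

2027-04-26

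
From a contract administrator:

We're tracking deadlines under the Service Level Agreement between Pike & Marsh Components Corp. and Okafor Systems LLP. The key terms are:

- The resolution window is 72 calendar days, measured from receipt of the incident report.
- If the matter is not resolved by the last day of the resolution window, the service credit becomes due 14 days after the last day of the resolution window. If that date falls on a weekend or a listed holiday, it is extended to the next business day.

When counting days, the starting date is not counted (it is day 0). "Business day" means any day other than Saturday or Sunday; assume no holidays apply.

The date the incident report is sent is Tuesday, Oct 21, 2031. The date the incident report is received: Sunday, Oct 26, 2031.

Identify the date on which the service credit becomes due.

The last day of the resolution window: 72 calendar days after Oct 26, 2031 is Jan 6, 2032.
The date on which the service credit becomes due: Jan 6, 2032 + 14 days = Jan 20, 2032. Jan 20, 2032 is a Tuesday, so no roll-forward applies.

Jan 20, 2032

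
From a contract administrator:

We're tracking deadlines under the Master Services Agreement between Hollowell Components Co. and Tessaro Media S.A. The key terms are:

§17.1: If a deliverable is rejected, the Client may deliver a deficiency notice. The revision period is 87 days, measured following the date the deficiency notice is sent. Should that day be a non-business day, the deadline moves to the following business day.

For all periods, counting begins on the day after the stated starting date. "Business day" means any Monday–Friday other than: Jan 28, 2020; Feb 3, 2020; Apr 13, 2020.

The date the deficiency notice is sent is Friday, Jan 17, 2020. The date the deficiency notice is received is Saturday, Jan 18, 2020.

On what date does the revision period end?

Adding 87 calendar days to Jan 17, 2020 gives Apr 13, 2020, which is the last day of the revision period. That falls on Monday, a listed holiday, so it rolls to the next business day, Tuesday, Apr 14, 2020.

Apr 14, 2020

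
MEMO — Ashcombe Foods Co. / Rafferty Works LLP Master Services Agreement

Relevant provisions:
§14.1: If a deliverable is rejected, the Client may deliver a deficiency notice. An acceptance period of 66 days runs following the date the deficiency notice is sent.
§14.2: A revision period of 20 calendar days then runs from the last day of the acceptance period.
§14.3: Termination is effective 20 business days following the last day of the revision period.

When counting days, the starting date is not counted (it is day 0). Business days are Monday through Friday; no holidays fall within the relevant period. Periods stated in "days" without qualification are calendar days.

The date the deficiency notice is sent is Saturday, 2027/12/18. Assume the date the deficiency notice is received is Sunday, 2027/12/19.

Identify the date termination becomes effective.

2028/04/10

The last day of the acceptance period: 2027/12/18 + 66 days = 2028/02/22.
Adding 20 calendar days to 2028/02/22 gives 2028/03/13, which is the last day of the revision period.
From Monday, 2028/03/13, 20 business days (Mar 14, Mar 15, Mar 16, Mar 17, …, Apr 6, Apr 7, Apr 10, skipping weekends) brings us to Monday, 2028/04/10, which is the date termination becomes effective.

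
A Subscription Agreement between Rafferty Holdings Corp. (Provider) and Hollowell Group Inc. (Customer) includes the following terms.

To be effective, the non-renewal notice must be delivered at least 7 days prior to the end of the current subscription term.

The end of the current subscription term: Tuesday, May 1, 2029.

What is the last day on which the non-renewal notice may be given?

Counting back 7 calendar days from May 1, 2029 gives Apr 24, 2029.

Apr 24, 2029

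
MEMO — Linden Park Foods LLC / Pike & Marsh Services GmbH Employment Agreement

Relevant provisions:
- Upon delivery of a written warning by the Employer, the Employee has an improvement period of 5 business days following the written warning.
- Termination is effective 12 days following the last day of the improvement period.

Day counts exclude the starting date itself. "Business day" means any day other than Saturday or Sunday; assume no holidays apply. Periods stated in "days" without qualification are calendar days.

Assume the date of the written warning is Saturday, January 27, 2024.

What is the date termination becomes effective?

The last day of the improvement period: counting 5 business days from Saturday, January 27, 2024 (Jan 29, Jan 30, Jan 31, Feb 1, Feb 2, skipping weekends) reaches Friday, February 2, 2024.
The date termination becomes effective: February 2, 2024 + 12 days = February 14, 2024.

February 14, 2024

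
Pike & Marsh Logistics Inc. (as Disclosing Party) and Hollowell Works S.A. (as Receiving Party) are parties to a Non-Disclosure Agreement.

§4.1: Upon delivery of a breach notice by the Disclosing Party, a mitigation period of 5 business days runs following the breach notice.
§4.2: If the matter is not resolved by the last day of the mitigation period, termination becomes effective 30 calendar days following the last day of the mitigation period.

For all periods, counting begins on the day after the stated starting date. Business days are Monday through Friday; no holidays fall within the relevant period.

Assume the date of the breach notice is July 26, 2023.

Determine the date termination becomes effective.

The last day of the mitigation period: 5 business days after Wednesday, July 26, 2023, skipping weekends — Jul 27, Jul 28, Jul 31, Aug 1, Aug 2 — lands on Wednesday, August 2, 2023.
The date termination becomes effective: 30 calendar days after August 2, 2023 is September 1, 2023.

September 1, 2023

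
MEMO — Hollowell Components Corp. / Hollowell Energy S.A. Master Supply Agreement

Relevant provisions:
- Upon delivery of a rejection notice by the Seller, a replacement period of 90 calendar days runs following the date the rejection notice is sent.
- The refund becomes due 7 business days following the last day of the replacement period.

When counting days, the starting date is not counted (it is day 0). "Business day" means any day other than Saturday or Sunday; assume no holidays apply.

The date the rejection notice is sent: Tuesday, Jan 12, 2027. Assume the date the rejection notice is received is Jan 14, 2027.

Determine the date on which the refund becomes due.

Apr 21, 2027

The last day of the replacement period: 90 calendar days after Jan 12, 2027 is Apr 12, 2027.
From Monday, Apr 12, 2027, 7 business days (Apr 13, Apr 14, Apr 15, Apr 16, Apr 19, Apr 20, Apr 21, skipping weekends) brings us to Wednesday, Apr 21, 2027, which is the date on which the refund becomes due.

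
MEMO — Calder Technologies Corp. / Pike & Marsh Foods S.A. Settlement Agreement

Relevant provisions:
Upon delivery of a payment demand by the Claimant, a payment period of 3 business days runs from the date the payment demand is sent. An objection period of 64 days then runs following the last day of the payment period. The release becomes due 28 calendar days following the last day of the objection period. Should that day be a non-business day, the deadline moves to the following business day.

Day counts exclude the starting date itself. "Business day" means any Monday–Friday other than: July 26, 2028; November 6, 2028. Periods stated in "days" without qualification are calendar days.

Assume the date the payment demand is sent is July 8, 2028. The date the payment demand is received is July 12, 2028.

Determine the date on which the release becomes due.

From Saturday, July 8, 2028, 3 business days (Jul 10, Jul 11, Jul 12, skipping weekends) brings us to Wednesday, July 12, 2028, which is the last day of the payment period.
The last day of the objection period: 64 calendar days after July 12, 2028 is September 14, 2028.
The date on which the release becomes due: September 14, 2028 + 28 days = October 12, 2028. October 12, 2028 is a Thursday and is not a listed holiday, so no roll-forward applies.

October 12, 2028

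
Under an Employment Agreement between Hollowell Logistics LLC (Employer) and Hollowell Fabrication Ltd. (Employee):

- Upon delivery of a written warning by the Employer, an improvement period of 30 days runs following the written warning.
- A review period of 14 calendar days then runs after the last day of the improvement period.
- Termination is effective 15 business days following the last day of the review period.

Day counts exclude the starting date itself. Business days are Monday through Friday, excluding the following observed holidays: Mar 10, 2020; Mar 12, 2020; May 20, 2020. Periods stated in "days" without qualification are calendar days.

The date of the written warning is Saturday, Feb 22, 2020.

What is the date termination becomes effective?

The last day of the improvement period: 30 calendar days after Feb 22, 2020 is Mar 23, 2020.
Adding 14 calendar days to Mar 23, 2020 gives Apr 6, 2020, which is the last day of the review period.
The date termination becomes effective: 15 business days after Monday, Apr 6, 2020, skipping weekends — Apr 7, Apr 8, Apr 9, Apr 10, …, Apr 23, Apr 24, Apr 27 — lands on Monday, Apr 27, 2020.

Apr 27, 2020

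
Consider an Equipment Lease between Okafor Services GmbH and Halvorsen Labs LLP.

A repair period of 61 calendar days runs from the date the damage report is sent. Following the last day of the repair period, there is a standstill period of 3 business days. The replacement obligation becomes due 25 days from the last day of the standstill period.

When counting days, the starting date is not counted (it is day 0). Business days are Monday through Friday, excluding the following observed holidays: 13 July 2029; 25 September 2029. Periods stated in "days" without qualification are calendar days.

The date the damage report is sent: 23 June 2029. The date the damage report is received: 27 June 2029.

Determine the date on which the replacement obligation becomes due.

22 September 2029

Adding 61 calendar days to 23 June 2029 gives 23 August 2029, which is the last day of the repair period.
The last day of the standstill period: counting 3 business days from Thursday, 23 August 2029 (Aug 24, Aug 27, Aug 28, skipping weekends) reaches Tuesday, 28 August 2029.
The date on which the replacement obligation becomes due: 28 August 2029 + 25 days = 22 September 2029.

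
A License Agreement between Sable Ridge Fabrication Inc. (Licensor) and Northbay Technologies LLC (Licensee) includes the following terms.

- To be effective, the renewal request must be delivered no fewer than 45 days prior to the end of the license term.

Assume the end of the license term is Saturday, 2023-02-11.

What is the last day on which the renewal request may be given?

Counting back 45 calendar days from 2023-02-11 gives 2022-12-28.

2022-12-28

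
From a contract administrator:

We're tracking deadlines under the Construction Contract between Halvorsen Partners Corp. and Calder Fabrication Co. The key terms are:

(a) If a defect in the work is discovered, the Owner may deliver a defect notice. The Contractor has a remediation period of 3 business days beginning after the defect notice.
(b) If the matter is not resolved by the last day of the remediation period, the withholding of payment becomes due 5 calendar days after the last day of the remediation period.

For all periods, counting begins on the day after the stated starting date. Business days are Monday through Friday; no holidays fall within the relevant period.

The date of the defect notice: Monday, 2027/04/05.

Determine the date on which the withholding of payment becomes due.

The last day of the remediation period: 3 business days after Monday, 2027/04/05, skipping weekends — Apr 6, Apr 7, Apr 8 — lands on Thursday, 2027/04/08.
The date on which the withholding of payment becomes due: 2027/04/08 + 5 days = 2027/04/13.

2027/04/13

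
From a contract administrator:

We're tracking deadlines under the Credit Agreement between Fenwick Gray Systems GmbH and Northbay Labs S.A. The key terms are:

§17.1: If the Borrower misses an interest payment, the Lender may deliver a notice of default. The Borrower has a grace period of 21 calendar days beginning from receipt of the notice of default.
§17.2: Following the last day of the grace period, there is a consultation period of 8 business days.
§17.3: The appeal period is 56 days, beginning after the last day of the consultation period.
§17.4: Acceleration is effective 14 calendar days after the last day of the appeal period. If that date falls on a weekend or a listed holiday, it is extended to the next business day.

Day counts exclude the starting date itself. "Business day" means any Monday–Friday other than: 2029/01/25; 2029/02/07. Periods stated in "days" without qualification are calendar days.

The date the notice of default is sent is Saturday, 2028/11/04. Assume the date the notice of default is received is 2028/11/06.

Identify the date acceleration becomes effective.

Adding 21 calendar days to 2028/11/06 gives 2028/11/27, which is the last day of the grace period.
From Monday, 2028/11/27, 8 business days (Nov 28, Nov 29, Nov 30, Dec 1, Dec 4, Dec 5, Dec 6, Dec 7, skipping weekends) brings us to Thursday, 2028/12/07, which is the last day of the consultation period.
The last day of the appeal period: 2028/12/07 + 56 days = 2029/02/01.
The date acceleration becomes effective: 14 calendar days after 2029/02/01 is 2029/02/15. 2029/02/15 is a Thursday and is not a listed holiday, so no roll-forward applies.

2029/02/15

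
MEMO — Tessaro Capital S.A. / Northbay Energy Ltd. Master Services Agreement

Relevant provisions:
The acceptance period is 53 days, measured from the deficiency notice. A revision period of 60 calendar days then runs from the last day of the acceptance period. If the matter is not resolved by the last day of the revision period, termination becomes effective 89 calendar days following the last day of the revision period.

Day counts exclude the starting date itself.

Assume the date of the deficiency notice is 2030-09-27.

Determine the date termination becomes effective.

2031-04-17

Adding 53 calendar days to 2030-09-27 gives 2030-11-19, which is the last day of the acceptance period.
The last day of the revision period: 60 calendar days after 2030-11-19 is 2031-01-18.
The date termination becomes effective: 89 calendar days after 2031-01-18 is 2031-04-17.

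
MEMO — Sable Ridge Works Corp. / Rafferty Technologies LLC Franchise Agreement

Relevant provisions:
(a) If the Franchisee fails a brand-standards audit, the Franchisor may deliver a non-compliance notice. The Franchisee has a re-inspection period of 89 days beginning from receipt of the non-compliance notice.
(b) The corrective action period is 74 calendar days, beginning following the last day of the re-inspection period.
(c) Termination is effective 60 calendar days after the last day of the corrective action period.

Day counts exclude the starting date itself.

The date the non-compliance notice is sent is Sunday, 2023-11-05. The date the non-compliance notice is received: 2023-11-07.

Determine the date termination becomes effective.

Adding 89 calendar days to 2023-11-07 gives 2024-02-04, which is the last day of the re-inspection period.
The last day of the corrective action period: 74 calendar days after 2024-02-04 is 2024-04-18.
The date termination becomes effective: 2024-04-18 + 60 days = 2024-06-17.

2024-06-17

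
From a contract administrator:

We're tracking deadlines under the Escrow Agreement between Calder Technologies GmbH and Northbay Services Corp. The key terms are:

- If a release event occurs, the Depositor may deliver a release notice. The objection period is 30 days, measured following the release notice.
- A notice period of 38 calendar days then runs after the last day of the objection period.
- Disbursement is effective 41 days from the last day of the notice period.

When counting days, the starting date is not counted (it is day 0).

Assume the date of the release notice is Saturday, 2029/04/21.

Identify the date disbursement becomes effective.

Adding 30 calendar days to 2029/04/21 gives 2029/05/21, which is the last day of the objection period.
The last day of the notice period: 2029/05/21 + 38 days = 2029/06/28.
The date disbursement becomes effective: 41 calendar days after 2029/06/28 is 2029/08/08.

2029/08/08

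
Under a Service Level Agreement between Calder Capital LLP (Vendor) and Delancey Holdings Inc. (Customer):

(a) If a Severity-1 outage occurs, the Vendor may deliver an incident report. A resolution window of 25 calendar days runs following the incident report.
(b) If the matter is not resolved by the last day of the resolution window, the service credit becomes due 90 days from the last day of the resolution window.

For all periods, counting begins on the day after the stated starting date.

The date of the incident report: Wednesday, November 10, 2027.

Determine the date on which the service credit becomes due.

Adding 25 calendar days to November 10, 2027 gives December 5, 2027, which is the last day of the resolution window.
Adding 90 calendar days to December 5, 2027 gives March 4, 2028, which is the date on which the service credit becomes due.

March 4, 2028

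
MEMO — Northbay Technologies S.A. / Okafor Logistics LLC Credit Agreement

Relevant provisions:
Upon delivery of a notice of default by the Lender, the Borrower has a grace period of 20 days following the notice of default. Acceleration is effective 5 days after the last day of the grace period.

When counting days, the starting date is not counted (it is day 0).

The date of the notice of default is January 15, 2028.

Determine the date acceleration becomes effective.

February 9, 2028

The last day of the grace period: 20 calendar days after January 15, 2028 is February 4, 2028.
The date acceleration becomes effective: 5 calendar days after February 4, 2028 is February 9, 2028.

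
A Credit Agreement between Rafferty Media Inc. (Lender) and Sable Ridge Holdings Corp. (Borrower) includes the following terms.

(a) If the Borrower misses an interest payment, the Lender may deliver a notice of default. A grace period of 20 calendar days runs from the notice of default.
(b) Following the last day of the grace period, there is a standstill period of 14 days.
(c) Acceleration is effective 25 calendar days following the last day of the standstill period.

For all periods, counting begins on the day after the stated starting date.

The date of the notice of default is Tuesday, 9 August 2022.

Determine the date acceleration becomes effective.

Adding 20 calendar days to 9 August 2022 gives 29 August 2022, which is the last day of the grace period.
The last day of the standstill period: 29 August 2022 + 14 days = 12 September 2022.
Adding 25 calendar days to 12 September 2022 gives 7 October 2022, which is the date acceleration becomes effective.

7 October 2022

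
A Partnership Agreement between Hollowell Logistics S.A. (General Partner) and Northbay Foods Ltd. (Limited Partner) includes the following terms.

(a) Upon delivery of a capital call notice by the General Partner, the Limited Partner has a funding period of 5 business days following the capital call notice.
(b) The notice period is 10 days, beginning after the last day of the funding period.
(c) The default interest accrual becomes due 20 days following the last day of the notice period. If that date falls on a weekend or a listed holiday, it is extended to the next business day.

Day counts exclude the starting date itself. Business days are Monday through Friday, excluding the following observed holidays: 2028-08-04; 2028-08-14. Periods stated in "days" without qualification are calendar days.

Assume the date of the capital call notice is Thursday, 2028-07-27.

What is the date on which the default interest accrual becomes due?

The last day of the funding period: 5 business days after Thursday, 2028-07-27, skipping weekends — Jul 28, Jul 31, Aug 1, Aug 2, Aug 3 — lands on Thursday, 2028-08-03.
The last day of the notice period: 10 calendar days after 2028-08-03 is 2028-08-13.
The date on which the default interest accrual becomes due: 2028-08-13 + 20 days = 2028-09-02. That falls on a Saturday, so it rolls to the next business day, Monday, 2028-09-04.

2028-09-04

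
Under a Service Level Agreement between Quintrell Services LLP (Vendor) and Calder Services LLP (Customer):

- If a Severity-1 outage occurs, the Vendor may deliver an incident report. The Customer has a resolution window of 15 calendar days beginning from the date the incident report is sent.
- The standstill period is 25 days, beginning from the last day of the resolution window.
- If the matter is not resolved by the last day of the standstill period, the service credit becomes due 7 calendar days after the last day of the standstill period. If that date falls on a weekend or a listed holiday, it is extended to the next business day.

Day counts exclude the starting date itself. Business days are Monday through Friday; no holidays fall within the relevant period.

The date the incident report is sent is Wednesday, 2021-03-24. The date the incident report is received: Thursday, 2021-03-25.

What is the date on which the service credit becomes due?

2021-05-10

The last day of the resolution window: 2021-03-24 + 15 days = 2021-04-08.
The last day of the standstill period: 25 calendar days after 2021-04-08 is 2021-05-03.
Adding 7 calendar days to 2021-05-03 gives 2021-05-10, which is the date on which the service credit becomes due. 2021-05-10 is a Monday, so no roll-forward applies.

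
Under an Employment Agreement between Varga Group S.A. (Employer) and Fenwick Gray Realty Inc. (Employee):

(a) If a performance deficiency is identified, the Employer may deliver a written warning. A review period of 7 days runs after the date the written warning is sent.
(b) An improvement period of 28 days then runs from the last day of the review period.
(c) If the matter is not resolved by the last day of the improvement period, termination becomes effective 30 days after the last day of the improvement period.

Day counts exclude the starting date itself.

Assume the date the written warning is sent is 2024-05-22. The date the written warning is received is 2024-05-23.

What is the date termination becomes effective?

2024-07-26

The last day of the review period: 2024-05-22 + 7 days = 2024-05-29.
The last day of the improvement period: 28 calendar days after 2024-05-29 is 2024-06-26.
The date termination becomes effective: 2024-06-26 + 30 days = 2024-07-26.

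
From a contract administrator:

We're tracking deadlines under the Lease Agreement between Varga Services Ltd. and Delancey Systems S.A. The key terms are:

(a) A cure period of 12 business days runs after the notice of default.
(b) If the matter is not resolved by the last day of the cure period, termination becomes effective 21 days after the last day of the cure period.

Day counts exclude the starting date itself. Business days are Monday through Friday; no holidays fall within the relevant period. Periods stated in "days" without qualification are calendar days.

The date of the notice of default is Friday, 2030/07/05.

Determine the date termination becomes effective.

The last day of the cure period: counting 12 business days from Friday, 2030/07/05 (Jul 8, Jul 9, Jul 10, Jul 11, …, Jul 19, Jul 22, Jul 23, skipping weekends) reaches Tuesday, 2030/07/23.
Adding 21 calendar days to 2030/07/23 gives 2030/08/13, which is the date termination becomes effective.

2030/08/13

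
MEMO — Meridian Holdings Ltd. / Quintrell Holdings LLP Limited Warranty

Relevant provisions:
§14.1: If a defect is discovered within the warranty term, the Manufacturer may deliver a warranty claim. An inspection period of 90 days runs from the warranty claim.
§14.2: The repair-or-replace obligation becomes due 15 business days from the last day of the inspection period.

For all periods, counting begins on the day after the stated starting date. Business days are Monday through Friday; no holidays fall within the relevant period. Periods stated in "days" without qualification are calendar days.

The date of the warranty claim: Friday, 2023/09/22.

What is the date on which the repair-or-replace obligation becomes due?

The last day of the inspection period: 2023/09/22 + 90 days = 2023/12/21.
The date on which the repair-or-replace obligation becomes due: 15 business days after Thursday, 2023/12/21, skipping weekends — Dec 22, Dec 25, Dec 26, Dec 27, …, Jan 9, Jan 10, Jan 11 — lands on Thursday, 2024/01/11.

2024/01/11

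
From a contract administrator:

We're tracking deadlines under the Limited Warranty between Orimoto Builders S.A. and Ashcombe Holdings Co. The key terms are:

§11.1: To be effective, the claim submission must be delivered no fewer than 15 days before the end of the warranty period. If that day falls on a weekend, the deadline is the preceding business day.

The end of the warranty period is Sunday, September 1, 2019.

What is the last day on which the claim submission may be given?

August 16, 2019

September 1, 2019 minus 15 days is August 17, 2019. That is a Saturday, so the deadline moves back to Friday, August 16, 2019.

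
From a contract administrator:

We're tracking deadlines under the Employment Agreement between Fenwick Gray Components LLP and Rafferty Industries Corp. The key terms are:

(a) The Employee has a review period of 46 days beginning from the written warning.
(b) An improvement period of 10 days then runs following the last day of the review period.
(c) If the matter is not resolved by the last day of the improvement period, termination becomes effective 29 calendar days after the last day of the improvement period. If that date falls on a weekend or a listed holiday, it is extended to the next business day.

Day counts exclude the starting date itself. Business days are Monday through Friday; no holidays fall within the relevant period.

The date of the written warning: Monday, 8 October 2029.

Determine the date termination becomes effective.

1 January 2030

Adding 46 calendar days to 8 October 2029 gives 23 November 2029, which is the last day of the review period.
Adding 10 calendar days to 23 November 2029 gives 3 December 2029, which is the last day of the improvement period.
Adding 29 calendar days to 3 December 2029 gives 1 January 2030, which is the date termination becomes effective. 1 January 2030 is a Tuesday, so no roll-forward applies.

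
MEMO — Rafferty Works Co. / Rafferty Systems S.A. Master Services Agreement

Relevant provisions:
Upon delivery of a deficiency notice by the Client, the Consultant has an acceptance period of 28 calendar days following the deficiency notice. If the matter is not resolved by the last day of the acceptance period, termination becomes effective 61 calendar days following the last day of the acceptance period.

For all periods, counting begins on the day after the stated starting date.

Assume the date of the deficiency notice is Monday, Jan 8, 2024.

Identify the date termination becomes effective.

The last day of the acceptance period: Jan 8, 2024 + 28 days = Feb 5, 2024.
Adding 61 calendar days to Feb 5, 2024 gives Apr 6, 2024, which is the date termination becomes effective.

Apr 6, 2024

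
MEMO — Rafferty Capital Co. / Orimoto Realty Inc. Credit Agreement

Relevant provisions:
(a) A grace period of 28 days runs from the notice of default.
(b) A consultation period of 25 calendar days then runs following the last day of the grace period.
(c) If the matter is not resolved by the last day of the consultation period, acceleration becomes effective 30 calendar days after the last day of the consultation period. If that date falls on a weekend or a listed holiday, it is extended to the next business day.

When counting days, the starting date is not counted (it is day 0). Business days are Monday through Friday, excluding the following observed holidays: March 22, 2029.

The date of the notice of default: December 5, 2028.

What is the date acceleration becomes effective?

February 26, 2029

The last day of the grace period: 28 calendar days after December 5, 2028 is January 2, 2029.
The last day of the consultation period: January 2, 2029 + 25 days = January 27, 2029.
The date acceleration becomes effective: 30 calendar days after January 27, 2029 is February 26, 2029. February 26, 2029 is a Monday and is not a listed holiday, so no roll-forward applies.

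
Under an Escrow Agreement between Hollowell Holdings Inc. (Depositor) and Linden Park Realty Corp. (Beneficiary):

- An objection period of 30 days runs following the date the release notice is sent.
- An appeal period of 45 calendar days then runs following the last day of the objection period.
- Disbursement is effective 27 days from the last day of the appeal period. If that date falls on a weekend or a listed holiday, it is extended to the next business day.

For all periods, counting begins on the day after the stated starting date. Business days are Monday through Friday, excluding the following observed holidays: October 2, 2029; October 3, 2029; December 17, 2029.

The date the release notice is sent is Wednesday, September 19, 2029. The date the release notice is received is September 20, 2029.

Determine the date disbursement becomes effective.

December 31, 2029

Adding 30 calendar days to September 19, 2029 gives October 19, 2029, which is the last day of the objection period.
Adding 45 calendar days to October 19, 2029 gives December 3, 2029, which is the last day of the appeal period.
The date disbursement becomes effective: 27 calendar days after December 3, 2029 is December 30, 2029. That falls on a Sunday, so it rolls to the next business day, Monday, December 31, 2029.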